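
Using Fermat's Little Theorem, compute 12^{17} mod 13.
12

By Fermat's Little Theorem, a^(p-1) ≡ 1 (mod p) for prime p and gcd(a, p) = 1
Here p = 13, so 12^12 ≡ 1 (mod 13)
We can reduce the exponent: 17 mod 12 = 5
So 12^17 ≡ 12^5 (mod 13)
Computing: 12^5 mod 13 = 12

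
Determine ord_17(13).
Powers of 13 mod 17: 13^1≡13, 13^2≡16, 13^3≡4, 13^4≡1. Order = 4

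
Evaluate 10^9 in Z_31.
9 = 8 + 1 (binary 1001). Repeated squaring mod 31: 10^1 ≡ 10; 10^2 ≡ 10² = 100 ≡ 7; 10^4 ≡ 7² = 49 ≡ 18; 10^8 ≡ 18² = 324 ≡ 14. Multiply: 10^9 = 10^8 × 10^1 ≡ 14 × 10 (mod 31): 14 × 10 = 140 ≡ 16. So 10^9 ≡ 16 (mod 31).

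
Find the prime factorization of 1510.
2 × 5 × 151

Divide by primes starting from smallest:
1510 ÷ 2 = 755
755 ÷ 5 = 151
151 ÷ 151 = 1

1510 = 2 × 5 × 151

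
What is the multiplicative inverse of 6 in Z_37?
6^(-1) ≡ 31 (mod 37). Verification: 6 × 31 = 186 ≡ 1 (mod 37)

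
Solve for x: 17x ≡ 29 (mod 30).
7

Since gcd(17, 30) = 1 divides 29, a solution exists.
Multiply both sides by the inverse of 17 mod 30:
  17^(-1) mod 30 = 23
  x ≡ 23 × 29 ≡ 667 ≡ 7 (mod 30)
Verification: 17 × 7 = 119 = 3 × 30 + 29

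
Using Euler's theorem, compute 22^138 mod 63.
By Euler: 22^{36} ≡ 1 (mod 63) since gcd(22, 63) = 1. 138 = 3×36 + 30. So 22^{138} ≡ 22^{30} ≡ 1 (mod 63)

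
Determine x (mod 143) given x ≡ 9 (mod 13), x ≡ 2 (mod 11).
35

Using the Chinese Remainder Theorem:
M = product of moduli = 143
For equation 1: M_1 = 11, 11 ≡ 11 (mod 13), inverse of 11 mod 13 is 6 (check: 11 × 6 = 66 ≡ 1 (mod 13))
For equation 2: M_2 = 13, 13 ≡ 2 (mod 11), inverse of 13 mod 11 is 6 (check: 2 × 6 = 12 ≡ 1 (mod 11))
Combine: x ≡ Σ r_i×M_i×(M_i⁻¹ mod m_i) = 9×11×6 + 2×13×6 = 594 + 156 = 750
750 mod 143 = 35
x ≡ 35 (mod 143)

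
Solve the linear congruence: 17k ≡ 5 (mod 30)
25

Since gcd(17, 30) = 1 divides 5, a solution exists.
Multiply both sides by the inverse of 17 mod 30:
  17^(-1) mod 30 = 23
  x ≡ 23 × 5 ≡ 115 ≡ 25 (mod 30)
Verification: 17 × 25 = 425 = 14 × 30 + 5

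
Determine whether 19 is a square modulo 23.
By Euler's criterion: 19^{11} ≡ 22 (mod 23). Since this equals -1 (≡ 22), 19 is not a QR.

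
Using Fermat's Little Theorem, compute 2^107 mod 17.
By Fermat: 2^{16} ≡ 1 (mod 17). 107 = 6×16 + 11. So 2^{107} ≡ 2^{11} ≡ 8 (mod 17)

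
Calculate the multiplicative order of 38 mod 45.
Powers of 38 mod 45: 38^1≡38, 38^2≡4, 38^3≡17, 38^4≡16, 38^5≡23, 38^6≡19, 38^7≡2, 38^8≡31, 38^9≡8, 38^10≡34, 38^11≡32, 38^12≡1. Order = 12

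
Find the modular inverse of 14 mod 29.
14^(-1) ≡ 27 (mod 29). Verification: 14 × 27 = 378 ≡ 1 (mod 29)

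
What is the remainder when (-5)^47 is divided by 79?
Using repeated squaring. (-5) ≡ 74 (mod 79). 47 = 32 + 8 + 4 + 2 + 1 (binary 101111). Repeated squaring mod 79: 74^1 ≡ 74; 74^2 ≡ 74² = 5476 ≡ 25; 74^4 ≡ 25² = 625 ≡ 72; 74^8 ≡ 72² = 5184 ≡ 49; 74^16 ≡ 49² = 2401 ≡ 31; 74^32 ≡ 31² = 961 ≡ 13. Multiply: (-5)^47 ≡ 74^32 × 74^8 × 74^4 × 74^2 × 74^1 ≡ 13 × 49 × 72 × 25 × 74 (mod 79): 13 × 49 = 637 ≡ 5; 5 × 72 = 360 ≡ 44; 44 × 25 = 1100 ≡ 73; 73 × 74 = 5402 ≡ 30. So (-5)^47 ≡ 30 (mod 79).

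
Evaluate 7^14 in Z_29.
Using repeated squaring. 14 = 8 + 4 + 2 (binary 1110). Repeated squaring mod 29: 7^1 ≡ 7; 7^2 ≡ 7² = 49 ≡ 20; 7^4 ≡ 20² = 400 ≡ 23; 7^8 ≡ 23² = 529 ≡ 7. Multiply: 7^14 = 7^8 × 7^4 × 7^2 ≡ 7 × 23 × 20 (mod 29): 7 × 23 = 161 ≡ 16; 16 × 20 = 320 ≡ 1. So 7^14 ≡ 1 (mod 29).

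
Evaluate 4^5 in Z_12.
5 = 4 + 1 (binary 101). Repeated squaring mod 12: 4^1 ≡ 4; 4^2 ≡ 4² = 16 ≡ 4; 4^4 ≡ 4² = 16 ≡ 4. Multiply: 4^5 = 4^4 × 4^1 ≡ 4 × 4 (mod 12): 4 × 4 = 16 ≡ 4. So 4^5 ≡ 4 (mod 12).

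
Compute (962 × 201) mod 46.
24

(962 × 201) = 193362
193362 mod 46 = 24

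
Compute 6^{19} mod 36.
0

Using successive squaring:
Binary expansion of 19: 10011
Powers of 6 mod 36 (each is the square of the previous):
  6^1 ≡ 6 (mod 36)
  6^2 ≡ 6² = 36 ≡ 0 (mod 36)
  6^4 ≡ 0² = 0 ≡ 0 (mod 36)
  6^8 ≡ 0² = 0 ≡ 0 (mod 36)
  6^16 ≡ 0² = 0 ≡ 0 (mod 36)
19 = 16 + 2 + 1, so 6^19 = 6^16 × 6^2 × 6^1 ≡ 0 × 0 × 6 (mod 36)
Multiplying step by step:
  0 × 0 = 0 ≡ 0 (mod 36)
  0 × 6 = 0 ≡ 0 (mod 36)
Result: 6^19 ≡ 0 (mod 36)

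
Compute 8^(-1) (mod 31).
8^(-1) ≡ 4 (mod 31). Verification: 8 × 4 = 32 ≡ 1 (mod 31)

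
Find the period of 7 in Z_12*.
Powers of 7 mod 12: 7^1≡7, 7^2≡1. Order = 2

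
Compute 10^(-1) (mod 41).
10^(-1) ≡ 37 (mod 41). Verification: 10 × 37 = 370 ≡ 1 (mod 41)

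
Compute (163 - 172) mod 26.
17

(163 - 172) = -9
-9 mod 26 = 17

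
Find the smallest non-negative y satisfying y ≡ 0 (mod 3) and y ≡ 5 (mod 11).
M = 3 × 11 = 33. M₁ = 11, y₁ ≡ 2 (mod 3). M₂ = 3, y₂ ≡ 4 (mod 11). y = 0×11×2 + 5×3×4 ≡ 27 (mod 33)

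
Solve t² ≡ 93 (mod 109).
The square roots of 93 mod 109 are 86 and 23. Verify: 86² = 7396 ≡ 93 (mod 109)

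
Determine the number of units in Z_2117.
2016

Prime factorization: 2117 = 29 × 73
Using the formula φ(n) = n × Π(1 - 1/p) for each prime factor p:
φ(2117) = 2117 × (1 - 1/29) × (1 - 1/73)
φ(2117) = 2016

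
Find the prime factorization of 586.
2 × 293

Divide by primes starting from smallest:
586 ÷ 2 = 293
293 ÷ 293 = 1

586 = 2 × 293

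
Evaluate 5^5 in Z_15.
5 = 4 + 1 (binary 101). Repeated squaring mod 15: 5^1 ≡ 5; 5^2 ≡ 5² = 25 ≡ 10; 5^4 ≡ 10² = 100 ≡ 10. Multiply: 5^5 = 5^4 × 5^1 ≡ 10 × 5 (mod 15): 10 × 5 = 50 ≡ 5. So 5^5 ≡ 5 (mod 15).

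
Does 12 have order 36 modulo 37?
p - 1 = 36 has prime divisors 2, 3. Check 12^(36/q) mod 37 for each: 12^(36/2) = 12^18 ≡ 1, 12^(36/3) = 12^12 ≡ 26 (mod 37). Since 12^18 ≡ 1 (mod 37), the order of 12 divides 18 (in fact the order is 9) ≠ 36, so it is not a primitive root.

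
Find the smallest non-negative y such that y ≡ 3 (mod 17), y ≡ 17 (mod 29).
394

Using the Chinese Remainder Theorem:
M = product of moduli = 493
For equation 1: M_1 = 29, 29 ≡ 12 (mod 17), inverse of 29 mod 17 is 10 (check: 12 × 10 = 120 ≡ 1 (mod 17))
For equation 2: M_2 = 17, 17 ≡ 17 (mod 29), inverse of 17 mod 29 is 12 (check: 17 × 12 = 204 ≡ 1 (mod 29))
Combine: y ≡ Σ r_i×M_i×(M_i⁻¹ mod m_i) = 3×29×10 + 17×17×12 = 870 + 3468 = 4338
4338 mod 493 = 394
y ≡ 394 (mod 493)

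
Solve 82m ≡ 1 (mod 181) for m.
82^(-1) ≡ 117 (mod 181). Verification: 82 × 117 = 9594 ≡ 1 (mod 181)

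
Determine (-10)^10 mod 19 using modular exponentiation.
(-10) ≡ 9 (mod 19). 10 = 8 + 2 (binary 1010). Repeated squaring mod 19: 9^1 ≡ 9; 9^2 ≡ 9² = 81 ≡ 5; 9^4 ≡ 5² = 25 ≡ 6; 9^8 ≡ 6² = 36 ≡ 17. Multiply: (-10)^10 ≡ 9^8 × 9^2 ≡ 17 × 5 (mod 19): 17 × 5 = 85 ≡ 9. So (-10)^10 ≡ 9 (mod 19).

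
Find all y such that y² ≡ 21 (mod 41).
The square roots of 21 mod 41 are 12 and 29. Verify: 12² = 144 ≡ 21 (mod 41)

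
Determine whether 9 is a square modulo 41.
By Euler's criterion: 9^{20} ≡ 1 (mod 41). Since this equals 1, 9 is a QR.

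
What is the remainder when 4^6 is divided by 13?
6 = 4 + 2 (binary 110). Repeated squaring mod 13: 4^1 ≡ 4; 4^2 ≡ 4² = 16 ≡ 3; 4^4 ≡ 3² = 9 ≡ 9. Multiply: 4^6 = 4^4 × 4^2 ≡ 9 × 3 (mod 13): 9 × 3 = 27 ≡ 1. So 4^6 ≡ 1 (mod 13).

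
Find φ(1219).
1144

Prime factorization: 1219 = 23 × 53
Using the formula φ(n) = n × Π(1 - 1/p) for each prime factor p:
φ(1219) = 1219 × (1 - 1/23) × (1 - 1/53)
φ(1219) = 1144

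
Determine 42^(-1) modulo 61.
42^(-1) ≡ 16 (mod 61). Verification: 42 × 16 = 672 ≡ 1 (mod 61)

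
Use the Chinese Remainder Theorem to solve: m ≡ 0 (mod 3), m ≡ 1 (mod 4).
M = 3 × 4 = 12. M₁ = 4, y₁ ≡ 1 (mod 3). M₂ = 3, y₂ ≡ 3 (mod 4). m = 0×4×1 + 1×3×3 ≡ 9 (mod 12)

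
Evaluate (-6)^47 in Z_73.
Using repeated squaring. (-6) ≡ 67 (mod 73). 47 = 32 + 8 + 4 + 2 + 1 (binary 101111). Repeated squaring mod 73: 67^1 ≡ 67; 67^2 ≡ 67² = 4489 ≡ 36; 67^4 ≡ 36² = 1296 ≡ 55; 67^8 ≡ 55² = 3025 ≡ 32; 67^16 ≡ 32² = 1024 ≡ 2; 67^32 ≡ 2² = 4 ≡ 4. Multiply: (-6)^47 ≡ 67^32 × 67^8 × 67^4 × 67^2 × 67^1 ≡ 4 × 32 × 55 × 36 × 67 (mod 73): 4 × 32 = 128 ≡ 55; 55 × 55 = 3025 ≡ 32; 32 × 36 = 1152 ≡ 57; 57 × 67 = 3819 ≡ 23. So (-6)^47 ≡ 23 (mod 73).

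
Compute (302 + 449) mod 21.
16

(302 + 449) = 751
751 mod 21 = 16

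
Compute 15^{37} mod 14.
1

Using successive squaring:
Binary expansion of 37: 100101
Powers of 15 mod 14 (each is the square of the previous):
  15^1 ≡ 1 (mod 14)
  15^2 ≡ 1² = 1 ≡ 1 (mod 14)
  15^4 ≡ 1² = 1 ≡ 1 (mod 14)
  15^8 ≡ 1² = 1 ≡ 1 (mod 14)
  15^16 ≡ 1² = 1 ≡ 1 (mod 14)
  15^32 ≡ 1² = 1 ≡ 1 (mod 14)
37 = 32 + 4 + 1, so 15^37 = 15^32 × 15^4 × 15^1 ≡ 1 × 1 × 1 (mod 14)
Multiplying step by step:
  1 × 1 = 1 ≡ 1 (mod 14)
  1 × 1 = 1 ≡ 1 (mod 14)
Result: 15^37 ≡ 1 (mod 14)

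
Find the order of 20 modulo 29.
Powers of 20 mod 29: 20^1≡20, 20^2≡23, 20^3≡25, 20^4≡7, 20^5≡24, 20^6≡16, 20^7≡1. Order = 7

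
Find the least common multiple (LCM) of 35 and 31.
1085

First find GCD(35, 31) using the Euclidean algorithm:
35 = 1 × 31 + 4
31 = 7 × 4 + 3
4 = 1 × 3 + 1
3 = 3 × 1 + 0
GCD(35, 31) = 1

LCM formula: LCM(a, b) = (a × b) / GCD(a, b)
LCM(35, 31) = (35 × 31) / 1
LCM(35, 31) = 1085 / 1
LCM(35, 31) = 1085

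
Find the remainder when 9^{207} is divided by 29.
By Fermat: 9^{28} ≡ 1 (mod 29). 207 = 7×28 + 11. So 9^{207} ≡ 9^{11} ≡ 22 (mod 29)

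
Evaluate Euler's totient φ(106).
52

Prime factorization: 106 = 2 × 53
Using the formula φ(n) = n × Π(1 - 1/p) for each prime factor p:
φ(106) = 106 × (1 - 1/2) × (1 - 1/53)
φ(106) = 52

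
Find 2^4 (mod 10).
4 = 4 (binary 100). Repeated squaring mod 10: 2^1 ≡ 2; 2^2 ≡ 2² = 4 ≡ 4; 2^4 ≡ 4² = 16 ≡ 6. So 2^4 ≡ 6 (mod 10).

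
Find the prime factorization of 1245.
3 × 5 × 83

Divide by primes starting from smallest:
1245 ÷ 3 = 415
415 ÷ 5 = 83
83 ÷ 83 = 1

1245 = 3 × 5 × 83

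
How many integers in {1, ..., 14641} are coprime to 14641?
13310

Prime factorization: 14641 = 11^4
Using the formula φ(n) = n × Π(1 - 1/p) for each prime factor p:
φ(14641) = 14641 × (1 - 1/11)
φ(14641) = 13310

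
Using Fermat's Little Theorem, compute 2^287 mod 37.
By Fermat: 2^{36} ≡ 1 (mod 37). 287 ≡ 35 (mod 36). So 2^{287} ≡ 2^{35} ≡ 19 (mod 37)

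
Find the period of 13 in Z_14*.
Powers of 13 mod 14: 13^1≡13, 13^2≡1. Order = 2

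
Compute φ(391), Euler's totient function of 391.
352

Prime factorization: 391 = 17 × 23
Using the formula φ(n) = n × Π(1 - 1/p) for each prime factor p:
φ(391) = 391 × (1 - 1/17) × (1 - 1/23)
φ(391) = 352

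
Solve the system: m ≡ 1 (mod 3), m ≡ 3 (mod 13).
M = 3 × 13 = 39. M₁ = 13, y₁ ≡ 1 (mod 3). M₂ = 3, y₂ ≡ 9 (mod 13). m = 1×13×1 + 3×3×9 ≡ 16 (mod 39)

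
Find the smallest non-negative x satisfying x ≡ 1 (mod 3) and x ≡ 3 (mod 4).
M = 3 × 4 = 12. M₁ = 4, y₁ ≡ 1 (mod 3). M₂ = 3, y₂ ≡ 3 (mod 4). x = 1×4×1 + 3×3×3 ≡ 7 (mod 12)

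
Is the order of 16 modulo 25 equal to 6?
No, the actual order is 5, not 6.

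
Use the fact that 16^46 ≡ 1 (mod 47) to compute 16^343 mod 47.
By Fermat: 16^{46} ≡ 1 (mod 47). 343 ≡ 21 (mod 46). So 16^{343} ≡ 16^{21} ≡ 9 (mod 47)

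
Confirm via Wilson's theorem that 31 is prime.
(30)! mod 31 = 30. Since this equals -1 (mod 31), Wilson confirms 31 is prime.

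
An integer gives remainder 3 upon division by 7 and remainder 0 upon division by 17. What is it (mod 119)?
M = 7 × 17 = 119. M₁ = 17, y₁ ≡ 5 (mod 7). M₂ = 7, y₂ ≡ 5 (mod 17). x = 3×17×5 + 0×7×5 ≡ 17 (mod 119). The smallest positive such number is 17.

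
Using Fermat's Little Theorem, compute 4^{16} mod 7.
4

By Fermat's Little Theorem, a^(p-1) ≡ 1 (mod p) for prime p and gcd(a, p) = 1
Here p = 7, so 4^6 ≡ 1 (mod 7)
We can reduce the exponent: 16 mod 6 = 4
So 4^16 ≡ 4^4 (mod 7)
Computing: 4^4 mod 7 = 4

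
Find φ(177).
116

Prime factorization: 177 = 3 × 59
Using the formula φ(n) = n × Π(1 - 1/p) for each prime factor p:
φ(177) = 177 × (1 - 1/3) × (1 - 1/59)
φ(177) = 116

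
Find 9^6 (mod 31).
6 = 4 + 2 (binary 110). Repeated squaring mod 31: 9^1 ≡ 9; 9^2 ≡ 9² = 81 ≡ 19; 9^4 ≡ 19² = 361 ≡ 20. Multiply: 9^6 = 9^4 × 9^2 ≡ 20 × 19 (mod 31): 20 × 19 = 380 ≡ 8. So 9^6 ≡ 8 (mod 31).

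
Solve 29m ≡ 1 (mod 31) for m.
29^(-1) ≡ 15 (mod 31). Verification: 29 × 15 = 435 ≡ 1 (mod 31)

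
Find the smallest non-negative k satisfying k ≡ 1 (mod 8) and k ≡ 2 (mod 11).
M = 8 × 11 = 88. M₁ = 11, y₁ ≡ 3 (mod 8). M₂ = 8, y₂ ≡ 7 (mod 11). k = 1×11×3 + 2×8×7 ≡ 57 (mod 88)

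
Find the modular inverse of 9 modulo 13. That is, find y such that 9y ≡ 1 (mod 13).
3

Using Extended Euclidean Algorithm:
gcd(9, 13) = 1
Bezout coefficients: 9 × 3 + 13 × -2 = 1
So 9 × 3 ≡ 1 (mod 13)
The inverse is 3 mod 13 = 3
Verification: 9 × 3 = 27 = 2 × 13 + 1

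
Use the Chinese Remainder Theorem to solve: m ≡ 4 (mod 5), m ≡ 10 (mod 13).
M = 5 × 13 = 65. M₁ = 13, y₁ ≡ 2 (mod 5). M₂ = 5, y₂ ≡ 8 (mod 13). m = 4×13×2 + 10×5×8 ≡ 49 (mod 65)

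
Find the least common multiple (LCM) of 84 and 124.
2604

First find GCD(84, 124) using the Euclidean algorithm:
84 = 0 × 124 + 84
124 = 1 × 84 + 40
84 = 2 × 40 + 4
40 = 10 × 4 + 0
GCD(84, 124) = 4

LCM formula: LCM(a, b) = (a × b) / GCD(a, b)
LCM(84, 124) = (84 × 124) / 4
LCM(84, 124) = 10416 / 4
LCM(84, 124) = 2604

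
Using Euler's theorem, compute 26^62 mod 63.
By Euler: 26^{36} ≡ 1 (mod 63) since gcd(26, 63) = 1. 62 = 1×36 + 26. So 26^{62} ≡ 26^{26} ≡ 46 (mod 63)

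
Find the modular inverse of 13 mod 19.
13^(-1) ≡ 3 (mod 19). Verification: 13 × 3 = 39 ≡ 1 (mod 19)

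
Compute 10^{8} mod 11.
1

Using successive squaring:
Binary expansion of 8: 1000
Powers of 10 mod 11 (each is the square of the previous):
  10^1 ≡ 10 (mod 11)
  10^2 ≡ 10² = 100 ≡ 1 (mod 11)
  10^4 ≡ 1² = 1 ≡ 1 (mod 11)
  10^8 ≡ 1² = 1 ≡ 1 (mod 11)
8 is a power of 2, so 10^8 is the last square: ≡ 1 (mod 11)
Result: 10^8 ≡ 1 (mod 11)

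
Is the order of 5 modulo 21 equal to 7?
No, the actual order is 6, not 7.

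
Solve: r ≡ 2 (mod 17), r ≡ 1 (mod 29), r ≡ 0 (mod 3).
M = 17 × 29 × 3 = 1479. M₁ = 87, y₁ ≡ 9 (mod 17). M₂ = 51, y₂ ≡ 4 (mod 29). M₃ = 493, y₃ ≡ 1 (mod 3). r = 2×87×9 + 1×51×4 + 0×493×1 ≡ 291 (mod 1479)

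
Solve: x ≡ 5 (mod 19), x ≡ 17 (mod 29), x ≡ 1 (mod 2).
M = 19 × 29 × 2 = 1102. M₁ = 58, y₁ ≡ 1 (mod 19). M₂ = 38, y₂ ≡ 13 (mod 29). M₃ = 551, y₃ ≡ 1 (mod 2). x = 5×58×1 + 17×38×13 + 1×551×1 ≡ 423 (mod 1102)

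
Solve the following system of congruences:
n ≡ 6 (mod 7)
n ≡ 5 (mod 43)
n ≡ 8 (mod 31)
349

Using the Chinese Remainder Theorem:
M = product of moduli = 9331
For equation 1: M_1 = 1333, 1333 ≡ 3 (mod 7), inverse of 1333 mod 7 is 5 (check: 3 × 5 = 15 ≡ 1 (mod 7))
For equation 2: M_2 = 217, 217 ≡ 2 (mod 43), inverse of 217 mod 43 is 22 (check: 2 × 22 = 44 ≡ 1 (mod 43))
For equation 3: M_3 = 301, 301 ≡ 22 (mod 31), inverse of 301 mod 31 is 24 (check: 22 × 24 = 528 ≡ 1 (mod 31))
Combine: n ≡ Σ r_i×M_i×(M_i⁻¹ mod m_i) = 6×1333×5 + 5×217×22 + 8×301×24 = 39990 + 23870 + 57792 = 121652
121652 mod 9331 = 349
n ≡ 349 (mod 9331)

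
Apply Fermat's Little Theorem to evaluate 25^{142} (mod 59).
53

By Fermat's Little Theorem, a^(p-1) ≡ 1 (mod p) for prime p and gcd(a, p) = 1
Here p = 59, so 25^58 ≡ 1 (mod 59)
We can reduce the exponent: 142 mod 58 = 26
So 25^142 ≡ 25^26 (mod 59)
Computing: 25^26 mod 59 = 53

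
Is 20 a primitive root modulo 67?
Yes

To verify, check if 20^(66/q) ≢ 1 (mod 67) for each prime divisor q of 66
Divisors of 66 = 66: [1, 2, 3, 6, 11, 22, 33, 66]
  20^(66/11) = 20^6 ≡ 59 (mod 67)
  20^(66/2) = 20^33 ≡ 66 (mod 67)
  20^(66/3) = 20^22 ≡ 29 (mod 67)
Conclusion: 20 is a primitive root modulo 67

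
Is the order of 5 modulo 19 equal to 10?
No, the actual order is 9, not 10.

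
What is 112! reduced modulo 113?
By Wilson's theorem, (112)! ≡ -1 ≡ 112 (mod 113)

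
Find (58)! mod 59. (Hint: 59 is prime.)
By Wilson's theorem, (58)! ≡ -1 ≡ 58 (mod 59)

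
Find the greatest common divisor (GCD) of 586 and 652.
2

Using the Euclidean algorithm:
586 = 0 × 652 + 586
652 = 1 × 586 + 66
586 = 8 × 66 + 58
66 = 1 × 58 + 8
58 = 7 × 8 + 2
8 = 4 × 2 + 0

GCD(586, 652) = 2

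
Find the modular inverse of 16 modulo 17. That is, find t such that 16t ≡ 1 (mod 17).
16

Using Extended Euclidean Algorithm:
gcd(16, 17) = 1
Bezout coefficients: 16 × -1 + 17 × 1 = 1
So 16 × -1 ≡ 1 (mod 17)
The inverse is -1 mod 17 = 16
Verification: 16 × 16 = 256 = 15 × 17 + 1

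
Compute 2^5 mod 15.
5 = 4 + 1 (binary 101). Repeated squaring mod 15: 2^1 ≡ 2; 2^2 ≡ 2² = 4 ≡ 4; 2^4 ≡ 4² = 16 ≡ 1. Multiply: 2^5 = 2^4 × 2^1 ≡ 1 × 2 (mod 15): 1 × 2 = 2 ≡ 2. So 2^5 ≡ 2 (mod 15).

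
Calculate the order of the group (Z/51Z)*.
32

Prime factorization: 51 = 3 × 17
Using the formula φ(n) = n × Π(1 - 1/p) for each prime factor p:
φ(51) = 51 × (1 - 1/3) × (1 - 1/17)
φ(51) = 32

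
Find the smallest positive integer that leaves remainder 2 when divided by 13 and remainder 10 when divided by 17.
M = 13 × 17 = 221. M₁ = 17, y₁ ≡ 10 (mod 13). M₂ = 13, y₂ ≡ 4 (mod 17). n = 2×17×10 + 10×13×4 ≡ 197 (mod 221). The smallest positive such number is 197.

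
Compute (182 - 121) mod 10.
1

(182 - 121) = 61
61 mod 10 = 1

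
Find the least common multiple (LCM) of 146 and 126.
9198

First find GCD(146, 126) using the Euclidean algorithm:
146 = 1 × 126 + 20
126 = 6 × 20 + 6
20 = 3 × 6 + 2
6 = 3 × 2 + 0
GCD(146, 126) = 2

LCM formula: LCM(a, b) = (a × b) / GCD(a, b)
LCM(146, 126) = (146 × 126) / 2
LCM(146, 126) = 18396 / 2
LCM(146, 126) = 9198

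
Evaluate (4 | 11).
(4/11) = 4^{5} mod 11 = 1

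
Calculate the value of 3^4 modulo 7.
4 = 4 (binary 100). Repeated squaring mod 7: 3^1 ≡ 3; 3^2 ≡ 3² = 9 ≡ 2; 3^4 ≡ 2² = 4 ≡ 4. So 3^4 ≡ 4 (mod 7).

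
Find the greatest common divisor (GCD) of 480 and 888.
24

Using the Euclidean algorithm:
480 = 0 × 888 + 480
888 = 1 × 480 + 408
480 = 1 × 408 + 72
408 = 5 × 72 + 48
72 = 1 × 48 + 24
48 = 2 × 24 + 0

GCD(480, 888) = 24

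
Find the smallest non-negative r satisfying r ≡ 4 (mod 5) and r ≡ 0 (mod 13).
M = 5 × 13 = 65. M₁ = 13, y₁ ≡ 2 (mod 5). M₂ = 5, y₂ ≡ 8 (mod 13). r = 4×13×2 + 0×5×8 ≡ 39 (mod 65)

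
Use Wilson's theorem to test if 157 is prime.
(156)! mod 157 = 156. Since 156 ≡ -1 (mod 157), 157 is prime.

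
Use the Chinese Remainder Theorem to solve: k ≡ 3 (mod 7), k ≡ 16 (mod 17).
101

Using the Chinese Remainder Theorem:
M = product of moduli = 119
For equation 1: M_1 = 17, 17 ≡ 3 (mod 7), inverse of 17 mod 7 is 5 (check: 3 × 5 = 15 ≡ 1 (mod 7))
For equation 2: M_2 = 7, 7 ≡ 7 (mod 17), inverse of 7 mod 17 is 5 (check: 7 × 5 = 35 ≡ 1 (mod 17))
Combine: k ≡ Σ r_i×M_i×(M_i⁻¹ mod m_i) = 3×17×5 + 16×7×5 = 255 + 560 = 815
815 mod 119 = 101
k ≡ 101 (mod 119)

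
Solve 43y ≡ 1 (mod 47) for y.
35

Using Extended Euclidean Algorithm:
gcd(43, 47) = 1
Bezout coefficients: 43 × -12 + 47 × 11 = 1
So 43 × -12 ≡ 1 (mod 47)
The inverse is -12 mod 47 = 35
Verification: 43 × 35 = 1505 = 32 × 47 + 1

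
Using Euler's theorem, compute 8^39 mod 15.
By Euler: 8^{8} ≡ 1 (mod 15) since gcd(8, 15) = 1. 39 = 4×8 + 7. So 8^{39} ≡ 8^{7} ≡ 2 (mod 15)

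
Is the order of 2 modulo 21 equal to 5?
No, the actual order is 6, not 5.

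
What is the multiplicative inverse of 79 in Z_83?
62

Using Extended Euclidean Algorithm:
gcd(79, 83) = 1
Bezout coefficients: 79 × -21 + 83 × 20 = 1
So 79 × -21 ≡ 1 (mod 83)
The inverse is -21 mod 83 = 62
Verification: 79 × 62 = 4898 = 59 × 83 + 1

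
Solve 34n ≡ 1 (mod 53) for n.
34^(-1) ≡ 39 (mod 53). Verification: 34 × 39 = 1326 ≡ 1 (mod 53)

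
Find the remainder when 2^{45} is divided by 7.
By Fermat: 2^{6} ≡ 1 (mod 7). 45 = 7×6 + 3. So 2^{45} ≡ 2^{3} ≡ 1 (mod 7)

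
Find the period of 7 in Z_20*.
Powers of 7 mod 20: 7^1≡7, 7^2≡9, 7^3≡3, 7^4≡1. Order = 4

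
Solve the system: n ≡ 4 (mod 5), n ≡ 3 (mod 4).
M = 5 × 4 = 20. M₁ = 4, y₁ ≡ 4 (mod 5). M₂ = 5, y₂ ≡ 1 (mod 4). n = 4×4×4 + 3×5×1 ≡ 19 (mod 20)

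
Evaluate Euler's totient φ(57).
36

Prime factorization: 57 = 3 × 19
Using the formula φ(n) = n × Π(1 - 1/p) for each prime factor p:
φ(57) = 57 × (1 - 1/3) × (1 - 1/19)
φ(57) = 36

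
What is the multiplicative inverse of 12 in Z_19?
8

Using Extended Euclidean Algorithm:
gcd(12, 19) = 1
Bezout coefficients: 12 × 8 + 19 × -5 = 1
So 12 × 8 ≡ 1 (mod 19)
The inverse is 8 mod 19 = 8
Verification: 12 × 8 = 96 = 5 × 19 + 1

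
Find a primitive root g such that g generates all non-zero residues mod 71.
p - 1 = 70 has prime divisors 2, 5, 7. h is a primitive root mod 71 iff h^(70/q) ≢ 1 (mod 71) for each such q.
h = 2: 2^35 ≡ 1, 2^14 ≡ 54, 2^10 ≡ 30 (mod 71); 2^35 ≡ 1, so not a primitive root.
h = 3: 3^35 ≡ 1, 3^14 ≡ 54, 3^10 ≡ 48 (mod 71); 3^35 ≡ 1, so not a primitive root.
h = 4: 4^35 ≡ 1, 4^14 ≡ 5, 4^10 ≡ 48 (mod 71); 4^35 ≡ 1, so not a primitive root.
h = 5: 5^35 ≡ 1, 5^14 ≡ 57, 5^10 ≡ 1 (mod 71); 5^35 ≡ 1, so not a primitive root.
h = 6: 6^35 ≡ 1, 6^14 ≡ 5, 6^10 ≡ 20 (mod 71); 6^35 ≡ 1, so not a primitive root.
h = 7: 7^35 ≡ 70, 7^14 ≡ 54, 7^10 ≡ 45 (mod 71); none is 1, so 7 has order 70 and is a primitive root.
The smallest primitive root mod 71 is g = 7.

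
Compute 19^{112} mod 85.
1

Using successive squaring:
Binary expansion of 112: 1110000
Powers of 19 mod 85 (each is the square of the previous):
  19^1 ≡ 19 (mod 85)
  19^2 ≡ 19² = 361 ≡ 21 (mod 85)
  19^4 ≡ 21² = 441 ≡ 16 (mod 85)
  19^8 ≡ 16² = 256 ≡ 1 (mod 85)
  19^16 ≡ 1² = 1 ≡ 1 (mod 85)
  19^32 ≡ 1² = 1 ≡ 1 (mod 85)
  19^64 ≡ 1² = 1 ≡ 1 (mod 85)
112 = 64 + 32 + 16, so 19^112 = 19^64 × 19^32 × 19^16 ≡ 1 × 1 × 1 (mod 85)
Multiplying step by step:
  1 × 1 = 1 ≡ 1 (mod 85)
  1 × 1 = 1 ≡ 1 (mod 85)
Result: 19^112 ≡ 1 (mod 85)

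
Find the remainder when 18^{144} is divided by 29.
By Fermat: 18^{28} ≡ 1 (mod 29). 144 = 5×28 + 4. So 18^{144} ≡ 18^{4} ≡ 25 (mod 29)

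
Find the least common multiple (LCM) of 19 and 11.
209

First find GCD(19, 11) using the Euclidean algorithm:
19 = 1 × 11 + 8
11 = 1 × 8 + 3
8 = 2 × 3 + 2
3 = 1 × 2 + 1
2 = 2 × 1 + 0
GCD(19, 11) = 1

LCM formula: LCM(a, b) = (a × b) / GCD(a, b)
LCM(19, 11) = (19 × 11) / 1
LCM(19, 11) = 209 / 1
LCM(19, 11) = 209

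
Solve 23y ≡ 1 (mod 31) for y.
27

Using Extended Euclidean Algorithm:
gcd(23, 31) = 1
Bezout coefficients: 23 × -4 + 31 × 3 = 1
So 23 × -4 ≡ 1 (mod 31)
The inverse is -4 mod 31 = 27
Verification: 23 × 27 = 621 = 20 × 31 + 1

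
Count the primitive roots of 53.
24

The number of primitive roots modulo p is φ(p-1) = φ(52)
φ(52) = 24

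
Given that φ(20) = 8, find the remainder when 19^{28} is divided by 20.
By Euler: 19^{8} ≡ 1 (mod 20) since gcd(19, 20) = 1. 28 = 3×8 + 4. So 19^{28} ≡ 19^{4} ≡ 1 (mod 20)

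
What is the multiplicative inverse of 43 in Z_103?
43^(-1) ≡ 12 (mod 103). Verification: 43 × 12 = 516 ≡ 1 (mod 103)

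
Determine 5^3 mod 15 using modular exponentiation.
3 = 2 + 1 (binary 11). Repeated squaring mod 15: 5^1 ≡ 5; 5^2 ≡ 5² = 25 ≡ 10. Multiply: 5^3 = 5^2 × 5^1 ≡ 10 × 5 (mod 15): 10 × 5 = 50 ≡ 5. So 5^3 ≡ 5 (mod 15).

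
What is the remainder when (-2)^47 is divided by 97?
Using repeated squaring. (-2) ≡ 95 (mod 97). 47 = 32 + 8 + 4 + 2 + 1 (binary 101111). Repeated squaring mod 97: 95^1 ≡ 95; 95^2 ≡ 95² = 9025 ≡ 4; 95^4 ≡ 4² = 16 ≡ 16; 95^8 ≡ 16² = 256 ≡ 62; 95^16 ≡ 62² = 3844 ≡ 61; 95^32 ≡ 61² = 3721 ≡ 35. Multiply: (-2)^47 ≡ 95^32 × 95^8 × 95^4 × 95^2 × 95^1 ≡ 35 × 62 × 16 × 4 × 95 (mod 97): 35 × 62 = 2170 ≡ 36; 36 × 16 = 576 ≡ 91; 91 × 4 = 364 ≡ 73; 73 × 95 = 6935 ≡ 48. So (-2)^47 ≡ 48 (mod 97).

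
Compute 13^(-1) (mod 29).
13^(-1) ≡ 9 (mod 29). Verification: 13 × 9 = 117 ≡ 1 (mod 29)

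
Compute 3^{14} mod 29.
28

Using successive squaring:
Binary expansion of 14: 1110
Powers of 3 mod 29 (each is the square of the previous):
  3^1 ≡ 3 (mod 29)
  3^2 ≡ 3² = 9 ≡ 9 (mod 29)
  3^4 ≡ 9² = 81 ≡ 23 (mod 29)
  3^8 ≡ 23² = 529 ≡ 7 (mod 29)
14 = 8 + 4 + 2, so 3^14 = 3^8 × 3^4 × 3^2 ≡ 7 × 23 × 9 (mod 29)
Multiplying step by step:
  7 × 23 = 161 ≡ 16 (mod 29)
  16 × 9 = 144 ≡ 28 (mod 29)
Result: 3^14 ≡ 28 (mod 29)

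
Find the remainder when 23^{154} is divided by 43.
By Fermat: 23^{42} ≡ 1 (mod 43). 154 = 3×42 + 28. So 23^{154} ≡ 23^{28} ≡ 6 (mod 43)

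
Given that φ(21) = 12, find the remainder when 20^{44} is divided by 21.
By Euler: 20^{12} ≡ 1 (mod 21) since gcd(20, 21) = 1. 44 = 3×12 + 8. So 20^{44} ≡ 20^{8} ≡ 1 (mod 21)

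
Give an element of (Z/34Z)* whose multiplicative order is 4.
13 has order 4 mod 34 since 13^{4} ≡ 1 (mod 34) and no smaller power works.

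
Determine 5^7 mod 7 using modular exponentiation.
7 = 4 + 2 + 1 (binary 111). Repeated squaring mod 7: 5^1 ≡ 5; 5^2 ≡ 5² = 25 ≡ 4; 5^4 ≡ 4² = 16 ≡ 2. Multiply: 5^7 = 5^4 × 5^2 × 5^1 ≡ 2 × 4 × 5 (mod 7): 2 × 4 = 8 ≡ 1; 1 × 5 = 5 ≡ 5. So 5^7 ≡ 5 (mod 7).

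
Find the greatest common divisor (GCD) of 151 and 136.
1

Using the Euclidean algorithm:
151 = 1 × 136 + 15
136 = 9 × 15 + 1
15 = 15 × 1 + 0

GCD(151, 136) = 1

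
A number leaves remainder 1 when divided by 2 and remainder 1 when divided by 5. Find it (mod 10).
M = 2 × 5 = 10. M₁ = 5, y₁ ≡ 1 (mod 2). M₂ = 2, y₂ ≡ 3 (mod 5). y = 1×5×1 + 1×2×3 ≡ 1 (mod 10)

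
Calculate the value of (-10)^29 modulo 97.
Using repeated squaring. (-10) ≡ 87 (mod 97). 29 = 16 + 8 + 4 + 1 (binary 11101). Repeated squaring mod 97: 87^1 ≡ 87; 87^2 ≡ 87² = 7569 ≡ 3; 87^4 ≡ 3² = 9 ≡ 9; 87^8 ≡ 9² = 81 ≡ 81; 87^16 ≡ 81² = 6561 ≡ 62. Multiply: (-10)^29 ≡ 87^16 × 87^8 × 87^4 × 87^1 ≡ 62 × 81 × 9 × 87 (mod 97): 62 × 81 = 5022 ≡ 75; 75 × 9 = 675 ≡ 93; 93 × 87 = 8091 ≡ 40. So (-10)^29 ≡ 40 (mod 97).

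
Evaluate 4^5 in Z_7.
5 = 4 + 1 (binary 101). Repeated squaring mod 7: 4^1 ≡ 4; 4^2 ≡ 4² = 16 ≡ 2; 4^4 ≡ 2² = 4 ≡ 4. Multiply: 4^5 = 4^4 × 4^1 ≡ 4 × 4 (mod 7): 4 × 4 = 16 ≡ 2. So 4^5 ≡ 2 (mod 7).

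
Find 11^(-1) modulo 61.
50

Using Extended Euclidean Algorithm:
gcd(11, 61) = 1
Bezout coefficients: 11 × -11 + 61 × 2 = 1
So 11 × -11 ≡ 1 (mod 61)
The inverse is -11 mod 61 = 50
Verification: 11 × 50 = 550 = 9 × 61 + 1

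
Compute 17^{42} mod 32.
1

Using successive squaring:
Binary expansion of 42: 101010
Powers of 17 mod 32 (each is the square of the previous):
  17^1 ≡ 17 (mod 32)
  17^2 ≡ 17² = 289 ≡ 1 (mod 32)
  17^4 ≡ 1² = 1 ≡ 1 (mod 32)
  17^8 ≡ 1² = 1 ≡ 1 (mod 32)
  17^16 ≡ 1² = 1 ≡ 1 (mod 32)
  17^32 ≡ 1² = 1 ≡ 1 (mod 32)
42 = 32 + 8 + 2, so 17^42 = 17^32 × 17^8 × 17^2 ≡ 1 × 1 × 1 (mod 32)
Multiplying step by step:
  1 × 1 = 1 ≡ 1 (mod 32)
  1 × 1 = 1 ≡ 1 (mod 32)
Result: 17^42 ≡ 1 (mod 32)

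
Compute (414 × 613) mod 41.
33

(414 × 613) = 253782
253782 mod 41 = 33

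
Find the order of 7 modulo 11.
Powers of 7 mod 11: 7^1≡7, 7^2≡5, 7^3≡2, 7^4≡3, 7^5≡10, 7^6≡4, 7^7≡6, 7^8≡9, 7^9≡8, 7^10≡1. Order = 10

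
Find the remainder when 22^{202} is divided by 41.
By Fermat: 22^{40} ≡ 1 (mod 41). 202 = 5×40 + 2. So 22^{202} ≡ 22^{2} ≡ 33 (mod 41)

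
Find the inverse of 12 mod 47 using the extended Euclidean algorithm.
Extended GCD: 12(4) + 47(-1) = 1. So 12^(-1) ≡ 4 ≡ 4 (mod 47). Verify: 12 × 4 = 48 ≡ 1 (mod 47)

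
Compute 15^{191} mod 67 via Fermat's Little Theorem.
40

By Fermat's Little Theorem, a^(p-1) ≡ 1 (mod p) for prime p and gcd(a, p) = 1
Here p = 67, so 15^66 ≡ 1 (mod 67)
We can reduce the exponent: 191 mod 66 = 59
So 15^191 ≡ 15^59 (mod 67)
Computing: 15^59 mod 67 = 40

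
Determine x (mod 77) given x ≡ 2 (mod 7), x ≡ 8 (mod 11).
30

Using the Chinese Remainder Theorem:
M = product of moduli = 77
For equation 1: M_1 = 11, 11 ≡ 4 (mod 7), inverse of 11 mod 7 is 2 (check: 4 × 2 = 8 ≡ 1 (mod 7))
For equation 2: M_2 = 7, 7 ≡ 7 (mod 11), inverse of 7 mod 11 is 8 (check: 7 × 8 = 56 ≡ 1 (mod 11))
Combine: x ≡ Σ r_i×M_i×(M_i⁻¹ mod m_i) = 2×11×2 + 8×7×8 = 44 + 448 = 492
492 mod 77 = 30
x ≡ 30 (mod 77)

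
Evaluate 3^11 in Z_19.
Using repeated squaring. 11 = 8 + 2 + 1 (binary 1011). Repeated squaring mod 19: 3^1 ≡ 3; 3^2 ≡ 3² = 9 ≡ 9; 3^4 ≡ 9² = 81 ≡ 5; 3^8 ≡ 5² = 25 ≡ 6. Multiply: 3^11 = 3^8 × 3^2 × 3^1 ≡ 6 × 9 × 3 (mod 19): 6 × 9 = 54 ≡ 16; 16 × 3 = 48 ≡ 10. So 3^11 ≡ 10 (mod 19).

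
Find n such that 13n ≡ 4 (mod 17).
16

Since gcd(13, 17) = 1 divides 4, a solution exists.
Multiply both sides by the inverse of 13 mod 17:
  13^(-1) mod 17 = 4
  x ≡ 4 × 4 ≡ 16 ≡ 16 (mod 17)
Verification: 13 × 16 = 208 = 12 × 17 + 4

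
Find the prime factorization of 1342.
2 × 11 × 61

Divide by primes starting from smallest:
1342 ÷ 2 = 671
671 ÷ 11 = 61
61 ÷ 61 = 1

1342 = 2 × 11 × 61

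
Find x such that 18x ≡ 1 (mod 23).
18^(-1) ≡ 9 (mod 23). Verification: 18 × 9 = 162 ≡ 1 (mod 23)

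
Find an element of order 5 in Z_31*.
2 has order 5 mod 31 since 2^{5} ≡ 1 (mod 31) and no smaller power works.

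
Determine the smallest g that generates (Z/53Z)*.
2

A primitive root g modulo p has order p-1 = 52
Prime divisors of 52: [2, 13]
g is a primitive root iff g^(52/q) ≢ 1 (mod 53) for each prime divisor q
Testing small values:
  g = 2: 2^26 ≡ 52, 2^4 ≡ 16 (mod 53) → none is 1, primitive root!
The smallest primitive root is 2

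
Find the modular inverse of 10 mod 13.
10^(-1) ≡ 4 (mod 13). Verification: 10 × 4 = 40 ≡ 1 (mod 13)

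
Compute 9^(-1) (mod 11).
5

Using Extended Euclidean Algorithm:
gcd(9, 11) = 1
Bezout coefficients: 9 × 5 + 11 × -4 = 1
So 9 × 5 ≡ 1 (mod 11)
The inverse is 5 mod 11 = 5
Verification: 9 × 5 = 45 = 4 × 11 + 1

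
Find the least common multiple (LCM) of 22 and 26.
286

First find GCD(22, 26) using the Euclidean algorithm:
22 = 0 × 26 + 22
26 = 1 × 22 + 4
22 = 5 × 4 + 2
4 = 2 × 2 + 0
GCD(22, 26) = 2

LCM formula: LCM(a, b) = (a × b) / GCD(a, b)
LCM(22, 26) = (22 × 26) / 2
LCM(22, 26) = 572 / 2
LCM(22, 26) = 286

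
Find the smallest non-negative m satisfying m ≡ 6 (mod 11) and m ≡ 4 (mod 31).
M = 11 × 31 = 341. M₁ = 31, y₁ ≡ 5 (mod 11). M₂ = 11, y₂ ≡ 17 (mod 31). m = 6×31×5 + 4×11×17 ≡ 314 (mod 341)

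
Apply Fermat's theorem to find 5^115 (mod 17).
By Fermat: 5^{16} ≡ 1 (mod 17). 115 = 7×16 + 3. So 5^{115} ≡ 5^{3} ≡ 6 (mod 17)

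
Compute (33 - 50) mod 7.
4

(33 - 50) = -17
-17 mod 7 = 4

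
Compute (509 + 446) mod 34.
3

(509 + 446) = 955
955 mod 34 = 3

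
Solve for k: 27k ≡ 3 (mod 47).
21

Since gcd(27, 47) = 1 divides 3, a solution exists.
Multiply both sides by the inverse of 27 mod 47:
  27^(-1) mod 47 = 7
  x ≡ 7 × 3 ≡ 21 ≡ 21 (mod 47)
Verification: 27 × 21 = 567 = 12 × 47 + 3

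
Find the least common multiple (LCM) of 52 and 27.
1404

First find GCD(52, 27) using the Euclidean algorithm:
52 = 1 × 27 + 25
27 = 1 × 25 + 2
25 = 12 × 2 + 1
2 = 2 × 1 + 0
GCD(52, 27) = 1

LCM formula: LCM(a, b) = (a × b) / GCD(a, b)
LCM(52, 27) = (52 × 27) / 1
LCM(52, 27) = 1404 / 1
LCM(52, 27) = 1404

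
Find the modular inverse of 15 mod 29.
15^(-1) ≡ 2 (mod 29). Verification: 15 × 2 = 30 ≡ 1 (mod 29)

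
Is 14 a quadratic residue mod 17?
By Euler's criterion: 14^{8} ≡ 16 (mod 17). Since this equals -1 (≡ 16), 14 is not a QR.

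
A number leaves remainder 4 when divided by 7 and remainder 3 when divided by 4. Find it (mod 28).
M = 7 × 4 = 28. M₁ = 4, y₁ ≡ 2 (mod 7). M₂ = 7, y₂ ≡ 3 (mod 4). z = 4×4×2 + 3×7×3 ≡ 11 (mod 28)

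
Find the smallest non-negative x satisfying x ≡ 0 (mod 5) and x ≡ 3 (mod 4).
M = 5 × 4 = 20. M₁ = 4, y₁ ≡ 4 (mod 5). M₂ = 5, y₂ ≡ 1 (mod 4). x = 0×4×4 + 3×5×1 ≡ 15 (mod 20)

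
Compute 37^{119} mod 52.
45

Using successive squaring:
Binary expansion of 119: 1110111
Powers of 37 mod 52 (each is the square of the previous):
  37^1 ≡ 37 (mod 52)
  37^2 ≡ 37² = 1369 ≡ 17 (mod 52)
  37^4 ≡ 17² = 289 ≡ 29 (mod 52)
  37^8 ≡ 29² = 841 ≡ 9 (mod 52)
  37^16 ≡ 9² = 81 ≡ 29 (mod 52)
  37^32 ≡ 29² = 841 ≡ 9 (mod 52)
  37^64 ≡ 9² = 81 ≡ 29 (mod 52)
119 = 64 + 32 + 16 + 4 + 2 + 1, so 37^119 = 37^64 × 37^32 × 37^16 × 37^4 × 37^2 × 37^1 ≡ 29 × 9 × 29 × 29 × 17 × 37 (mod 52)
Multiplying step by step:
  29 × 9 = 261 ≡ 1 (mod 52)
  1 × 29 = 29 ≡ 29 (mod 52)
  29 × 29 = 841 ≡ 9 (mod 52)
  9 × 17 = 153 ≡ 49 (mod 52)
  49 × 37 = 1813 ≡ 45 (mod 52)
Result: 37^119 ≡ 45 (mod 52)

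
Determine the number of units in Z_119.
96

Prime factorization: 119 = 7 × 17
Using the formula φ(n) = n × Π(1 - 1/p) for each prime factor p:
φ(119) = 119 × (1 - 1/7) × (1 - 1/17)
φ(119) = 96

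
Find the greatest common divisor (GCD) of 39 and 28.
1

Using the Euclidean algorithm:
39 = 1 × 28 + 11
28 = 2 × 11 + 6
11 = 1 × 6 + 5
6 = 1 × 5 + 1
5 = 5 × 1 + 0

GCD(39, 28) = 1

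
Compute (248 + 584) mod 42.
34

(248 + 584) = 832
832 mod 42 = 34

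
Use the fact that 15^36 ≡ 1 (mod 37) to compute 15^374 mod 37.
By Fermat: 15^{36} ≡ 1 (mod 37). 374 ≡ 14 (mod 36). So 15^{374} ≡ 15^{14} ≡ 4 (mod 37)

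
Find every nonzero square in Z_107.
QRs mod 107: {1, 3, 4, 9, 10, 11, 12, 13, 14, 16, 19, 23, 25, 27, 29, 30, 33, 34, 35, 36, 37, 39, 40, 41, 42, 44, 47, 48, 49, 52, 53, 56, 57, 61, 62, 64, 69, 75, 76, 79, 81, 83, 85, 86, 87, 89, 90, 92, 99, 100, 101, 102, 105}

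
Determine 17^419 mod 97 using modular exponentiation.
Using Fermat: 17^{96} ≡ 1 (mod 97). 419 ≡ 35 (mod 96). So 17^{419} ≡ 17^{35} ≡ 60 (mod 97)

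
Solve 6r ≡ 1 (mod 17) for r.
6^(-1) ≡ 3 (mod 17). Verification: 6 × 3 = 18 ≡ 1 (mod 17)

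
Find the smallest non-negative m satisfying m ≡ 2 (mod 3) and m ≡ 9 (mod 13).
M = 3 × 13 = 39. M₁ = 13, y₁ ≡ 1 (mod 3). M₂ = 3, y₂ ≡ 9 (mod 13). m = 2×13×1 + 9×3×9 ≡ 35 (mod 39)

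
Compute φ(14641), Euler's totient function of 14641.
13310

Prime factorization: 14641 = 11^4
Using the formula φ(n) = n × Π(1 - 1/p) for each prime factor p:
φ(14641) = 14641 × (1 - 1/11)
φ(14641) = 13310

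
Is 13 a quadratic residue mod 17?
By Euler's criterion: 13^{8} ≡ 1 (mod 17). Since this equals 1, 13 is a QR.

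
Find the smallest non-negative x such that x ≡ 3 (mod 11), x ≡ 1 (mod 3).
25

Using the Chinese Remainder Theorem:
M = product of moduli = 33
For equation 1: M_1 = 3, 3 ≡ 3 (mod 11), inverse of 3 mod 11 is 4 (check: 3 × 4 = 12 ≡ 1 (mod 11))
For equation 2: M_2 = 11, 11 ≡ 2 (mod 3), inverse of 11 mod 3 is 2 (check: 2 × 2 = 4 ≡ 1 (mod 3))
Combine: x ≡ Σ r_i×M_i×(M_i⁻¹ mod m_i) = 3×3×4 + 1×11×2 = 36 + 22 = 58
58 mod 33 = 25
x ≡ 25 (mod 33)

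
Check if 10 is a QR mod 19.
By Euler's criterion: 10^{9} ≡ 18 (mod 19). Since this equals -1 (≡ 18), 10 is not a QR.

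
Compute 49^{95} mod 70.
49

Using successive squaring:
Binary expansion of 95: 1011111
Powers of 49 mod 70 (each is the square of the previous):
  49^1 ≡ 49 (mod 70)
  49^2 ≡ 49² = 2401 ≡ 21 (mod 70)
  49^4 ≡ 21² = 441 ≡ 21 (mod 70)
  49^8 ≡ 21² = 441 ≡ 21 (mod 70)
  49^16 ≡ 21² = 441 ≡ 21 (mod 70)
  49^32 ≡ 21² = 441 ≡ 21 (mod 70)
  49^64 ≡ 21² = 441 ≡ 21 (mod 70)
95 = 64 + 16 + 8 + 4 + 2 + 1, so 49^95 = 49^64 × 49^16 × 49^8 × 49^4 × 49^2 × 49^1 ≡ 21 × 21 × 21 × 21 × 21 × 49 (mod 70)
Multiplying step by step:
  21 × 21 = 441 ≡ 21 (mod 70)
  21 × 21 = 441 ≡ 21 (mod 70)
  21 × 21 = 441 ≡ 21 (mod 70)
  21 × 21 = 441 ≡ 21 (mod 70)
  21 × 49 = 1029 ≡ 49 (mod 70)
Result: 49^95 ≡ 49 (mod 70)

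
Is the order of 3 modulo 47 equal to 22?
No, the actual order is 23, not 22.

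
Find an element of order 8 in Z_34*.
9 has order 8 mod 34 since 9^{8} ≡ 1 (mod 34) and no smaller power works.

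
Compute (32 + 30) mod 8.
6

(32 + 30) = 62
62 mod 8 = 6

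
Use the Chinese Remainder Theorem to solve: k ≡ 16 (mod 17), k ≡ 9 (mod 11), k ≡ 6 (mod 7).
713

Using the Chinese Remainder Theorem:
M = product of moduli = 1309
For equation 1: M_1 = 77, 77 ≡ 9 (mod 17), inverse of 77 mod 17 is 2 (check: 9 × 2 = 18 ≡ 1 (mod 17))
For equation 2: M_2 = 119, 119 ≡ 9 (mod 11), inverse of 119 mod 11 is 5 (check: 9 × 5 = 45 ≡ 1 (mod 11))
For equation 3: M_3 = 187, 187 ≡ 5 (mod 7), inverse of 187 mod 7 is 3 (check: 5 × 3 = 15 ≡ 1 (mod 7))
Combine: k ≡ Σ r_i×M_i×(M_i⁻¹ mod m_i) = 16×77×2 + 9×119×5 + 6×187×3 = 2464 + 5355 + 3366 = 11185
11185 mod 1309 = 713
k ≡ 713 (mod 1309)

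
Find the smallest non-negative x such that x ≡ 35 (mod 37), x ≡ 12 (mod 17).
590

Using the Chinese Remainder Theorem:
M = product of moduli = 629
For equation 1: M_1 = 17, 17 ≡ 17 (mod 37), inverse of 17 mod 37 is 24 (check: 17 × 24 = 408 ≡ 1 (mod 37))
For equation 2: M_2 = 37, 37 ≡ 3 (mod 17), inverse of 37 mod 17 is 6 (check: 3 × 6 = 18 ≡ 1 (mod 17))
Combine: x ≡ Σ r_i×M_i×(M_i⁻¹ mod m_i) = 35×17×24 + 12×37×6 = 14280 + 2664 = 16944
16944 mod 629 = 590
x ≡ 590 (mod 629)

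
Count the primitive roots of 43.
12

The number of primitive roots modulo p is φ(p-1) = φ(42)
φ(42) = 12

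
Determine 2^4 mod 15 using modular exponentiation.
4 = 4 (binary 100). Repeated squaring mod 15: 2^1 ≡ 2; 2^2 ≡ 2² = 4 ≡ 4; 2^4 ≡ 4² = 16 ≡ 1. So 2^4 ≡ 1 (mod 15).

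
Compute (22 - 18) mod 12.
4

(22 - 18) = 4
4 mod 12 = 4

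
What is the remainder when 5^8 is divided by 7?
8 = 8 (binary 1000). Repeated squaring mod 7: 5^1 ≡ 5; 5^2 ≡ 5² = 25 ≡ 4; 5^4 ≡ 4² = 16 ≡ 2; 5^8 ≡ 2² = 4 ≡ 4. So 5^8 ≡ 4 (mod 7).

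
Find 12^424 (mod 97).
Using Fermat: 12^{96} ≡ 1 (mod 97). 424 ≡ 40 (mod 96). So 12^{424} ≡ 12^{40} ≡ 96 (mod 97)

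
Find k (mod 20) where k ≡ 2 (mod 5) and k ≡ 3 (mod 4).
M = 5 × 4 = 20. M₁ = 4, y₁ ≡ 4 (mod 5). M₂ = 5, y₂ ≡ 1 (mod 4). k = 2×4×4 + 3×5×1 ≡ 7 (mod 20)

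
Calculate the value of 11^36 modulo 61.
Using repeated squaring. 36 = 32 + 4 (binary 100100). Repeated squaring mod 61: 11^1 ≡ 11; 11^2 ≡ 11² = 121 ≡ 60; 11^4 ≡ 60² = 3600 ≡ 1; 11^8 ≡ 1² = 1 ≡ 1; 11^16 ≡ 1² = 1 ≡ 1; 11^32 ≡ 1² = 1 ≡ 1. Multiply: 11^36 = 11^32 × 11^4 ≡ 1 × 1 (mod 61): 1 × 1 = 1 ≡ 1. So 11^36 ≡ 1 (mod 61).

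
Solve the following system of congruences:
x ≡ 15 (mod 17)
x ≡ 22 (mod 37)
355

Using the Chinese Remainder Theorem:
M = product of moduli = 629
For equation 1: M_1 = 37, 37 ≡ 3 (mod 17), inverse of 37 mod 17 is 6 (check: 3 × 6 = 18 ≡ 1 (mod 17))
For equation 2: M_2 = 17, 17 ≡ 17 (mod 37), inverse of 17 mod 37 is 24 (check: 17 × 24 = 408 ≡ 1 (mod 37))
Combine: x ≡ Σ r_i×M_i×(M_i⁻¹ mod m_i) = 15×37×6 + 22×17×24 = 3330 + 8976 = 12306
12306 mod 629 = 355
x ≡ 355 (mod 629)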